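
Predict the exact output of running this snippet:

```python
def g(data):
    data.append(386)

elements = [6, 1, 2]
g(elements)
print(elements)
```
[6, 1, 2, 386]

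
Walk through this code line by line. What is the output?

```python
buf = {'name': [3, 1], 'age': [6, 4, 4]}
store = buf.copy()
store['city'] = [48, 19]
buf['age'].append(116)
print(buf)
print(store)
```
{'name': [3, 1], 'age': [6, 4, 4, 116]}
{'name': [3, 1], 'age': [6, 4, 4, 116], 'city': [48, 19]}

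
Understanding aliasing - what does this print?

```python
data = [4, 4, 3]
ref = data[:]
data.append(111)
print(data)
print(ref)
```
[4, 4, 3, 111]
[4, 4, 3]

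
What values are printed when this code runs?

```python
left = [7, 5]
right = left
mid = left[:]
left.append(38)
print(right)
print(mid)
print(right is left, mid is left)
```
[7, 5, 38]
[7, 5]
True False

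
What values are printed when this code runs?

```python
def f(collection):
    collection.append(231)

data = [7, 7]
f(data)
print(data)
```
[7, 7, 231]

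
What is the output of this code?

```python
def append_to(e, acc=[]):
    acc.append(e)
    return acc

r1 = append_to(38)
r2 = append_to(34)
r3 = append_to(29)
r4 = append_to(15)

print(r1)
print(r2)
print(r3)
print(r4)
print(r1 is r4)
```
[38, 34, 29, 15]
[38, 34, 29, 15]
[38, 34, 29, 15]
[38, 34, 29, 15]
True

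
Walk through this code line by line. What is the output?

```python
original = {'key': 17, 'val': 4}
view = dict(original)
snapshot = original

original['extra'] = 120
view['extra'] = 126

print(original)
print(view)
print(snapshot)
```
{'key': 17, 'val': 4, 'extra': 120}
{'key': 17, 'val': 4, 'extra': 126}
{'key': 17, 'val': 4, 'extra': 120}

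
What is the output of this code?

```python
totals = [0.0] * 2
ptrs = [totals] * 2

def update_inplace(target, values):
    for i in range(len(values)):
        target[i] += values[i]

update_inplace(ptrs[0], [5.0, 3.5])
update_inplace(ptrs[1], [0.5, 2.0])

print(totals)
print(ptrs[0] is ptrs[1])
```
[5.5, 5.5]
True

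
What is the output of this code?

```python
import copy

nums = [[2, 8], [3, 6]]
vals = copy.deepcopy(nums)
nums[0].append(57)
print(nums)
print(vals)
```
[[2, 8, 57], [3, 6]]
[[2, 8], [3, 6]]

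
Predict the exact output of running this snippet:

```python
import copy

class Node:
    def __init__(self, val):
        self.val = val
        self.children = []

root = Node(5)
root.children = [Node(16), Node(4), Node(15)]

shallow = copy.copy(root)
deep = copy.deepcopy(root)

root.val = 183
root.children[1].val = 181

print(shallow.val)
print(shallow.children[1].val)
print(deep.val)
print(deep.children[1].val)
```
5
181
5
4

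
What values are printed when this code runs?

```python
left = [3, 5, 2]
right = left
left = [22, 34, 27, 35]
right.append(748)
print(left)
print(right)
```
[22, 34, 27, 35]
[3, 5, 2, 748]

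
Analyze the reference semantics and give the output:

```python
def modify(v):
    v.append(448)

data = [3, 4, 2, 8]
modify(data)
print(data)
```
[3, 4, 2, 8, 448]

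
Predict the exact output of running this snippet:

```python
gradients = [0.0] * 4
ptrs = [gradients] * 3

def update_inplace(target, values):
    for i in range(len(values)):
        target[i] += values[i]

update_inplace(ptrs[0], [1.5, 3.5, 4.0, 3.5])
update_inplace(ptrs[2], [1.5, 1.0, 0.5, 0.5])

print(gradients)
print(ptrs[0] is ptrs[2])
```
[3.0, 4.5, 4.5, 4.0]
True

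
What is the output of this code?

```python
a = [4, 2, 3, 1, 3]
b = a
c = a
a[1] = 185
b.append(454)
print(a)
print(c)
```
[4, 185, 3, 1, 3, 454]
[4, 185, 3, 1, 3, 454]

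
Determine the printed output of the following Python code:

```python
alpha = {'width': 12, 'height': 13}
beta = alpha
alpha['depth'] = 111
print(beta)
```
{'width': 12, 'height': 13, 'depth': 111}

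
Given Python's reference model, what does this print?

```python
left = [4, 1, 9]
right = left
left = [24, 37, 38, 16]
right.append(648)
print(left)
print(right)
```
[24, 37, 38, 16]
[4, 1, 9, 648]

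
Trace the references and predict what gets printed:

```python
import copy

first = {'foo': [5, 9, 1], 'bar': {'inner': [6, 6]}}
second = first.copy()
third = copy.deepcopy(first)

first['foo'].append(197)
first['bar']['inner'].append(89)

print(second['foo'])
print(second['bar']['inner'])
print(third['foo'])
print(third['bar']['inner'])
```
[5, 9, 1, 197]
[6, 6, 89]
[5, 9, 1]
[6, 6]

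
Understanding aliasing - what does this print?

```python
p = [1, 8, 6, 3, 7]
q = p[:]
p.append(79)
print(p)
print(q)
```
[1, 8, 6, 3, 7, 79]
[1, 8, 6, 3, 7]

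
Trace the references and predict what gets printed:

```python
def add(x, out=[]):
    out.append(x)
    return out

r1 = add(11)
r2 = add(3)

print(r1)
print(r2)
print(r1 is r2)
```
[11, 3]
[11, 3]
True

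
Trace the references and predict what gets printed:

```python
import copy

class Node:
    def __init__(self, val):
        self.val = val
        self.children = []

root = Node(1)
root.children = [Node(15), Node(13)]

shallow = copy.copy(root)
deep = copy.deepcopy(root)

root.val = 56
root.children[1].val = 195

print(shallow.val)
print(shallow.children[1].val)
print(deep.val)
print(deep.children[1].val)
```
1
195
1
13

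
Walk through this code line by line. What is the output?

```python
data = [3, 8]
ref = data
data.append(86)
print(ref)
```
[3, 8, 86]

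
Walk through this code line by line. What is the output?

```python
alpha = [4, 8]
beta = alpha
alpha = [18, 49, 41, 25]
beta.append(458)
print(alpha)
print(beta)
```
[18, 49, 41, 25]
[4, 8, 458]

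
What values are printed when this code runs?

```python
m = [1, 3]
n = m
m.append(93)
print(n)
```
[1, 3, 93]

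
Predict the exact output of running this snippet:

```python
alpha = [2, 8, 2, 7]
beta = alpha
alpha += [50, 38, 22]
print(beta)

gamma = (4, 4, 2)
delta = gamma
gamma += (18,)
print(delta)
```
[2, 8, 2, 7, 50, 38, 22]
(4, 4, 2)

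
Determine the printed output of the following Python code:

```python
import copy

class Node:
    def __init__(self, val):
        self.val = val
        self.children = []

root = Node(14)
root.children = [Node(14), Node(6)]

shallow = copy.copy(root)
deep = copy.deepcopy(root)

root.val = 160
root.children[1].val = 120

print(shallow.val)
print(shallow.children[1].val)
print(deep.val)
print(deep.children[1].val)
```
14
120
14
6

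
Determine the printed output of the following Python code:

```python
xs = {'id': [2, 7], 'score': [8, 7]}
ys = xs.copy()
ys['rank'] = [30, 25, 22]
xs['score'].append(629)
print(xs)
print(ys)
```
{'id': [2, 7], 'score': [8, 7, 629]}
{'id': [2, 7], 'score': [8, 7, 629], 'rank': [30, 25, 22]}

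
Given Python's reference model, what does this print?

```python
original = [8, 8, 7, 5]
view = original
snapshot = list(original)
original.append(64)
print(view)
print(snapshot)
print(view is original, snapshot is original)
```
[8, 8, 7, 5, 64]
[8, 8, 7, 5]
True False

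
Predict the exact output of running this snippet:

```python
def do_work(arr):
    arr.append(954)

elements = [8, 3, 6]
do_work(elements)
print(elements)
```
[8, 3, 6, 954]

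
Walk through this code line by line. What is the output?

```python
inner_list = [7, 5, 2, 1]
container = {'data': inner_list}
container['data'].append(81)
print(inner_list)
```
[7, 5, 2, 1, 81]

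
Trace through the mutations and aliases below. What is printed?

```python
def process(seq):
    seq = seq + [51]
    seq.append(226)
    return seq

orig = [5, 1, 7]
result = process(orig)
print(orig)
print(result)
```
[5, 1, 7]
[5, 1, 7, 51, 226]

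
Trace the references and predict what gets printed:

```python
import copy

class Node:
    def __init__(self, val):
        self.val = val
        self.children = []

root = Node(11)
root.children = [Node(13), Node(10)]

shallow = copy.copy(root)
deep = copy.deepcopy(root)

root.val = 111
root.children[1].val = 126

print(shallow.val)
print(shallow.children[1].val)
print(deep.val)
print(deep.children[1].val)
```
11
126
11
10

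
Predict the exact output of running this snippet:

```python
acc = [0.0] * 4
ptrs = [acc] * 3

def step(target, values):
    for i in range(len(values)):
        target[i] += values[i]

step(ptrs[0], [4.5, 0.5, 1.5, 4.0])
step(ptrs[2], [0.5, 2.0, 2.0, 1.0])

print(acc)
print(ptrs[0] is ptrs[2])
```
[5.0, 2.5, 3.5, 5.0]
True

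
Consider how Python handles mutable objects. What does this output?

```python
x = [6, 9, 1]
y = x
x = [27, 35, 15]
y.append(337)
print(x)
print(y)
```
[27, 35, 15]
[6, 9, 1, 337]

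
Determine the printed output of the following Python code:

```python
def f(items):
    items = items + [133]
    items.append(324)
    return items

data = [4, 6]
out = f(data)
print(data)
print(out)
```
[4, 6]
[4, 6, 133, 324]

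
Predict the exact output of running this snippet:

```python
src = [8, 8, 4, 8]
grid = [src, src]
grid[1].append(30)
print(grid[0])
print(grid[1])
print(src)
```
[8, 8, 4, 8, 30]
[8, 8, 4, 8, 30]
[8, 8, 4, 8, 30]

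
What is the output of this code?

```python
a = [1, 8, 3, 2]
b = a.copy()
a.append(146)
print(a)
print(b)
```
[1, 8, 3, 2, 146]
[1, 8, 3, 2]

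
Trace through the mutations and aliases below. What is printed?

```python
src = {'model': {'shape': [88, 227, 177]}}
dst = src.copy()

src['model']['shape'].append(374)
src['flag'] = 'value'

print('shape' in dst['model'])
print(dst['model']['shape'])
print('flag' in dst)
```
True
[88, 227, 177, 374]
False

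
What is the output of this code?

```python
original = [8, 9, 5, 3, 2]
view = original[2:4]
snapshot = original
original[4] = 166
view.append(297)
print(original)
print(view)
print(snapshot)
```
[8, 9, 5, 3, 166]
[5, 3, 297]
[8, 9, 5, 3, 166]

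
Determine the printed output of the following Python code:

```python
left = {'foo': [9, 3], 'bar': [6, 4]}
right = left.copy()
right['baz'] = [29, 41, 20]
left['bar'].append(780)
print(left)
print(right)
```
{'foo': [9, 3], 'bar': [6, 4, 780]}
{'foo': [9, 3], 'bar': [6, 4, 780], 'baz': [29, 41, 20]}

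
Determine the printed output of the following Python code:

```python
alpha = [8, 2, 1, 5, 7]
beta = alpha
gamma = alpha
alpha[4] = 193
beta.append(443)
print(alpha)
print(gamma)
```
[8, 2, 1, 5, 193, 443]
[8, 2, 1, 5, 193, 443]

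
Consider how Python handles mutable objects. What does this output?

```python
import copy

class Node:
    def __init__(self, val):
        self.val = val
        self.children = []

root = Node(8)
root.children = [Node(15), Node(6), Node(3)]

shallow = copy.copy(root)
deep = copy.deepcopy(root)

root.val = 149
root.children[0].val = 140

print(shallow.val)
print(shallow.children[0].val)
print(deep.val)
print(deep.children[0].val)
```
8
140
8
15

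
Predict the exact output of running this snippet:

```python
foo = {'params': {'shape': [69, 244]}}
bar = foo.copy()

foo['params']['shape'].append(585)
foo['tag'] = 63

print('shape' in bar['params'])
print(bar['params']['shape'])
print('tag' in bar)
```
True
[69, 244, 585]
False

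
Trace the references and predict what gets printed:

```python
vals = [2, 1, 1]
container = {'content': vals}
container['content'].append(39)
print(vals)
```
[2, 1, 1, 39]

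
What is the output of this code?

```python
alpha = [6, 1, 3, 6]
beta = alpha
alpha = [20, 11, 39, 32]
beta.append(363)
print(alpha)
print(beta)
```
[20, 11, 39, 32]
[6, 1, 3, 6, 363]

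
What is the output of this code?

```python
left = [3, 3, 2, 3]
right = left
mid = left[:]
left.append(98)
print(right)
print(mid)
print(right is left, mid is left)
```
[3, 3, 2, 3, 98]
[3, 3, 2, 3]
True False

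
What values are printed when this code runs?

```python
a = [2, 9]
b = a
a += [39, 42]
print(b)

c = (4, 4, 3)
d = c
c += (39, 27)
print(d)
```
[2, 9, 39, 42]
(4, 4, 3)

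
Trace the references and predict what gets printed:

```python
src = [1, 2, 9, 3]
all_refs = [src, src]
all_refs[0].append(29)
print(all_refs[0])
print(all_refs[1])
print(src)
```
[1, 2, 9, 3, 29]
[1, 2, 9, 3, 29]
[1, 2, 9, 3, 29]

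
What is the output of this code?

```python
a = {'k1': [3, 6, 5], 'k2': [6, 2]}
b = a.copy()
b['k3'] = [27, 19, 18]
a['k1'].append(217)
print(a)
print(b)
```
{'k1': [3, 6, 5, 217], 'k2': [6, 2]}
{'k1': [3, 6, 5, 217], 'k2': [6, 2], 'k3': [27, 19, 18]}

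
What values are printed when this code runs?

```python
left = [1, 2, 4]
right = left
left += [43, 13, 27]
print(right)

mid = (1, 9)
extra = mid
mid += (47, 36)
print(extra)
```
[1, 2, 4, 43, 13, 27]
(1, 9)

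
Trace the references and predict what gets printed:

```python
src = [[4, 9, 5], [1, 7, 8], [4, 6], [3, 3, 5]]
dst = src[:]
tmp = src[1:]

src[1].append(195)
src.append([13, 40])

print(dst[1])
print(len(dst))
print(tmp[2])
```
[1, 7, 8, 195]
4
[3, 3, 5]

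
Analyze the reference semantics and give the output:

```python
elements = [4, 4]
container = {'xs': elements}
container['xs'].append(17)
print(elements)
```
[4, 4, 17]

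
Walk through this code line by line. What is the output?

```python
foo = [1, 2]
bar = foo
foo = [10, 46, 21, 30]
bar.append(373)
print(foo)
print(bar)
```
[10, 46, 21, 30]
[1, 2, 373]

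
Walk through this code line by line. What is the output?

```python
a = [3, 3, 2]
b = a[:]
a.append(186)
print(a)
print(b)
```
[3, 3, 2, 186]
[3, 3, 2]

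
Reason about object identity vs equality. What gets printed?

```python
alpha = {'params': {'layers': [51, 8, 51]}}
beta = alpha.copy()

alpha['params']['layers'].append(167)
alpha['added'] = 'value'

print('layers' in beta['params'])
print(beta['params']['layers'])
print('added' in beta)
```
True
[51, 8, 51, 167]
False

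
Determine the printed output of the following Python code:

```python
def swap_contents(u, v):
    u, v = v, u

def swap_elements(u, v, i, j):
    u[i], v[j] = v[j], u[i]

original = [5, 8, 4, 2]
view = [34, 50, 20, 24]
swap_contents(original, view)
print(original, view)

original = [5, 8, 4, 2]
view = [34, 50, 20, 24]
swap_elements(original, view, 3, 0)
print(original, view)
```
[5, 8, 4, 2] [34, 50, 20, 24]
[5, 8, 4, 34] [2, 50, 20, 24]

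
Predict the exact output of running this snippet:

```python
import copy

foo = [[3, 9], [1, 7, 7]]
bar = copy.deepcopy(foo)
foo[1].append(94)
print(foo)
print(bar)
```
[[3, 9], [1, 7, 7, 94]]
[[3, 9], [1, 7, 7]]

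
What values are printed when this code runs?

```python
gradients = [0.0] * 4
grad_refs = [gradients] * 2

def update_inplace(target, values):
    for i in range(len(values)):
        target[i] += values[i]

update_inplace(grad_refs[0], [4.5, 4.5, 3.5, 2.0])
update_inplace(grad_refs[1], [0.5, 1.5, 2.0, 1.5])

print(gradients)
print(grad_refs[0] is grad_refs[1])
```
[5.0, 6.0, 5.5, 3.5]
True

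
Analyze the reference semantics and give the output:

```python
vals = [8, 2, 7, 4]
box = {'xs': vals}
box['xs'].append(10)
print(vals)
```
[8, 2, 7, 4, 10]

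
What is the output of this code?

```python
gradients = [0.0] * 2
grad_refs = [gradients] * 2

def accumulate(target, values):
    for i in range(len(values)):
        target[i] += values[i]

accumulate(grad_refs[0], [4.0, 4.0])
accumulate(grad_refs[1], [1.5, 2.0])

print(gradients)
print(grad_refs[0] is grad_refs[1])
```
[5.5, 6.0]
True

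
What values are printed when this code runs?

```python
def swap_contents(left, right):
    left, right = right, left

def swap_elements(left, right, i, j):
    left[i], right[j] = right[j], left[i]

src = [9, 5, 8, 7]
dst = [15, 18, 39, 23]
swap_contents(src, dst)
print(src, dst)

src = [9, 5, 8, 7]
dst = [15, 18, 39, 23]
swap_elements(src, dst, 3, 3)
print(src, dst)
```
[9, 5, 8, 7] [15, 18, 39, 23]
[9, 5, 8, 23] [15, 18, 39, 7]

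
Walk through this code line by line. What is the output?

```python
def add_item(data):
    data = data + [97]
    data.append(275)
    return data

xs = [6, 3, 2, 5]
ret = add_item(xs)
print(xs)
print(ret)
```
[6, 3, 2, 5]
[6, 3, 2, 5, 97, 275]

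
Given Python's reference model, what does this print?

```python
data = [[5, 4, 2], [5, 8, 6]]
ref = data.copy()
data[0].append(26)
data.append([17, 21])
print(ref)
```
[[5, 4, 2, 26], [5, 8, 6]]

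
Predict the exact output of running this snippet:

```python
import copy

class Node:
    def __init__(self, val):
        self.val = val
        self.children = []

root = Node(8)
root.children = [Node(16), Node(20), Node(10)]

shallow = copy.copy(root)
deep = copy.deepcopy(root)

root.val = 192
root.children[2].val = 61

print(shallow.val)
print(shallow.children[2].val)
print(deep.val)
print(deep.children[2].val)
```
8
61
8
10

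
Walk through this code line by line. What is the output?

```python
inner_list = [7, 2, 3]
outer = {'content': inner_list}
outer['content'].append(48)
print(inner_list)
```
[7, 2, 3, 48]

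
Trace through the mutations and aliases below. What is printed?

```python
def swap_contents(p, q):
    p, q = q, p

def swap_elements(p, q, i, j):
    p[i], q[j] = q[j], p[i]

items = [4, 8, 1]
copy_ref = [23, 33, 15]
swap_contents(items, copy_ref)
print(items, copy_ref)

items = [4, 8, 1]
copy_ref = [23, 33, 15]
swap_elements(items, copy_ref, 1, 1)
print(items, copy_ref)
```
[4, 8, 1] [23, 33, 15]
[4, 33, 1] [23, 8, 15]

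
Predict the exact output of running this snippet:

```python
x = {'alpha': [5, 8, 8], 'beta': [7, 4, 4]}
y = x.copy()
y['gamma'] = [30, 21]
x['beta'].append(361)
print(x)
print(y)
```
{'alpha': [5, 8, 8], 'beta': [7, 4, 4, 361]}
{'alpha': [5, 8, 8], 'beta': [7, 4, 4, 361], 'gamma': [30, 21]}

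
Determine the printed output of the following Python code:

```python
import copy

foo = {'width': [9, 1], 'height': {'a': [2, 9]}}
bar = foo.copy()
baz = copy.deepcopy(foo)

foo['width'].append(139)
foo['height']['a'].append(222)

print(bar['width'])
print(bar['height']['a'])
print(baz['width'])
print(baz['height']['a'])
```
[9, 1, 139]
[2, 9, 222]
[9, 1]
[2, 9]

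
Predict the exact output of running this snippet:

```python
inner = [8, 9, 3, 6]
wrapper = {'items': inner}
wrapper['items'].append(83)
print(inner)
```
[8, 9, 3, 6, 83]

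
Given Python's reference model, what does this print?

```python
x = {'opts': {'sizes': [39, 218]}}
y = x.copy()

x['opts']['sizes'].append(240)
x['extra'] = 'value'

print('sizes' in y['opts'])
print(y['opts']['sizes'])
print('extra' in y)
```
True
[39, 218, 240]
False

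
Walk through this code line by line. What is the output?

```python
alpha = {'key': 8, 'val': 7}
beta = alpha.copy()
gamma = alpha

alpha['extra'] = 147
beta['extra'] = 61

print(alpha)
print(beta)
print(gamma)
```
{'key': 8, 'val': 7, 'extra': 147}
{'key': 8, 'val': 7, 'extra': 61}
{'key': 8, 'val': 7, 'extra': 147}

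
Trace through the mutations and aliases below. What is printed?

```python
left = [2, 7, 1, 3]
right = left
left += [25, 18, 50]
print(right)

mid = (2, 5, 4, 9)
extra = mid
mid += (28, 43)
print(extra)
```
[2, 7, 1, 3, 25, 18, 50]
(2, 5, 4, 9)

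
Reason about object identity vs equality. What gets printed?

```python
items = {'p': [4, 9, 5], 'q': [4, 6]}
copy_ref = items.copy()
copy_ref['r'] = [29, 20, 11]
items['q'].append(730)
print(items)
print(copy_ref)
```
{'p': [4, 9, 5], 'q': [4, 6, 730]}
{'p': [4, 9, 5], 'q': [4, 6, 730], 'r': [29, 20, 11]}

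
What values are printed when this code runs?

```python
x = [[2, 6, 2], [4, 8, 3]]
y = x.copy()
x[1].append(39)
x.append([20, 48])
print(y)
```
[[2, 6, 2], [4, 8, 3, 39]]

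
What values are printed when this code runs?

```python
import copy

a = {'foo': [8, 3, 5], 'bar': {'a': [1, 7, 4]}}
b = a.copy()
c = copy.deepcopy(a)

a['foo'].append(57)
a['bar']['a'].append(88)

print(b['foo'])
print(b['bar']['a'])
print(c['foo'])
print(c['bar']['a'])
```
[8, 3, 5, 57]
[1, 7, 4, 88]
[8, 3, 5]
[1, 7, 4]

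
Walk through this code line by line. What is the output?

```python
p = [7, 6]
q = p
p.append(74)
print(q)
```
[7, 6, 74]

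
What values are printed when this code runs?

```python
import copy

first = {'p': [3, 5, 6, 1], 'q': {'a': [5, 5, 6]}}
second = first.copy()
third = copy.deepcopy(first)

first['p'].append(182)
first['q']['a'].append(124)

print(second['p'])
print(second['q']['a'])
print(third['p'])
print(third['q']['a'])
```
[3, 5, 6, 1, 182]
[5, 5, 6, 124]
[3, 5, 6, 1]
[5, 5, 6]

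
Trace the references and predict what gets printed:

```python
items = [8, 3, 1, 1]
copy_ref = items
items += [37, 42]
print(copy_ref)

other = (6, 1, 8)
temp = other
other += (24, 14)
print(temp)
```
[8, 3, 1, 1, 37, 42]
(6, 1, 8)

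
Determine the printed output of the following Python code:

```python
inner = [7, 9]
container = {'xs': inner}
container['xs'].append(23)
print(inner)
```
[7, 9, 23]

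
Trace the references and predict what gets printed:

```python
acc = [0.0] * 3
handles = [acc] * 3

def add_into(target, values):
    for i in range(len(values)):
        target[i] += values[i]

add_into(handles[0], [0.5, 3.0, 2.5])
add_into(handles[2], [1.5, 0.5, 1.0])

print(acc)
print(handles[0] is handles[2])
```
[2.0, 3.5, 3.5]
True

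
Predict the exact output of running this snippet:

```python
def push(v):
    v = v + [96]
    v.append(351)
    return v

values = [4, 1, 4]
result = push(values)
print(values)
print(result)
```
[4, 1, 4]
[4, 1, 4, 96, 351]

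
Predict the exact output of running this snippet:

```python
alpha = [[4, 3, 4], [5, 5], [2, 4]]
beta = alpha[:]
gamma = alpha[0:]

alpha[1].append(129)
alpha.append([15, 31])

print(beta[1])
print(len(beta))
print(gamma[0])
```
[5, 5, 129]
3
[4, 3, 4]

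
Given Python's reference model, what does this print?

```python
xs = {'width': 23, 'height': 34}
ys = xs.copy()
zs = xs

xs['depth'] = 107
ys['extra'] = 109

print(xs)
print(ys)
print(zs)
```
{'width': 23, 'height': 34, 'depth': 107}
{'width': 23, 'height': 34, 'extra': 109}
{'width': 23, 'height': 34, 'depth': 107}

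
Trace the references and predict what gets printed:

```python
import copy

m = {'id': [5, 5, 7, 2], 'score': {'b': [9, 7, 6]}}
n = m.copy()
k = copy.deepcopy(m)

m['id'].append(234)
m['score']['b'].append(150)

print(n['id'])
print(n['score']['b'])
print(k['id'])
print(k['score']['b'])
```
[5, 5, 7, 2, 234]
[9, 7, 6, 150]
[5, 5, 7, 2]
[9, 7, 6]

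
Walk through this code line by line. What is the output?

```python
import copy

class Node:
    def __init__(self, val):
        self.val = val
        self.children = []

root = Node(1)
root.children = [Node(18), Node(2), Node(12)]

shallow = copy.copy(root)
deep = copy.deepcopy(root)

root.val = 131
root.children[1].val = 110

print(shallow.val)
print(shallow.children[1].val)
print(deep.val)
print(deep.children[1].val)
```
1
110
1
2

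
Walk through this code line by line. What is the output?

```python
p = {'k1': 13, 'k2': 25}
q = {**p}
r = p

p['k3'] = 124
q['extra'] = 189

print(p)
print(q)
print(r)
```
{'k1': 13, 'k2': 25, 'k3': 124}
{'k1': 13, 'k2': 25, 'extra': 189}
{'k1': 13, 'k2': 25, 'k3': 124}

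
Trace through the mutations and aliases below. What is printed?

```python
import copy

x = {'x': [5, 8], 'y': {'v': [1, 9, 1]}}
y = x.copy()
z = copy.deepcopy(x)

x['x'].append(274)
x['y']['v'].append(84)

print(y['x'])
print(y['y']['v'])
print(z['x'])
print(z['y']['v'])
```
[5, 8, 274]
[1, 9, 1, 84]
[5, 8]
[1, 9, 1]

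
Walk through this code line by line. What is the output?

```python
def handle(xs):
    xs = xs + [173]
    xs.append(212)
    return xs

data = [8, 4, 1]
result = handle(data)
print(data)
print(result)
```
[8, 4, 1]
[8, 4, 1, 173, 212]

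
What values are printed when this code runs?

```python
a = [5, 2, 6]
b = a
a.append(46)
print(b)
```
[5, 2, 6, 46]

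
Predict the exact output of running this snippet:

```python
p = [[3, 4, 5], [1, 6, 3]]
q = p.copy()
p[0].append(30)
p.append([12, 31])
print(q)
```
[[3, 4, 5, 30], [1, 6, 3]]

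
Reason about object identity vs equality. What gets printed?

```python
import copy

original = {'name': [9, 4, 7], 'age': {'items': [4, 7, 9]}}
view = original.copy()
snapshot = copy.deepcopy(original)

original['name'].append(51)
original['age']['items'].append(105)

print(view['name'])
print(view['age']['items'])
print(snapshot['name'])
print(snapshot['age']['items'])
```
[9, 4, 7, 51]
[4, 7, 9, 105]
[9, 4, 7]
[4, 7, 9]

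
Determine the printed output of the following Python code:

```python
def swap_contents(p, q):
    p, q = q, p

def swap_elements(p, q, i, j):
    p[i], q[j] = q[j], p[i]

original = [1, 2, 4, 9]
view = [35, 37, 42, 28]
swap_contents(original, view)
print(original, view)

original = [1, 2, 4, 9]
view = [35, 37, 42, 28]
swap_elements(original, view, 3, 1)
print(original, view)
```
[1, 2, 4, 9] [35, 37, 42, 28]
[1, 2, 4, 37] [35, 9, 42, 28]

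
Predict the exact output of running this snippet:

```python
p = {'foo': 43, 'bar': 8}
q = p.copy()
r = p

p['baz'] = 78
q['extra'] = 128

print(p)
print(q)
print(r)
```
{'foo': 43, 'bar': 8, 'baz': 78}
{'foo': 43, 'bar': 8, 'extra': 128}
{'foo': 43, 'bar': 8, 'baz': 78}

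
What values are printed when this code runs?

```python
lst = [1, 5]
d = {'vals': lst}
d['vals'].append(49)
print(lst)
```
[1, 5, 49]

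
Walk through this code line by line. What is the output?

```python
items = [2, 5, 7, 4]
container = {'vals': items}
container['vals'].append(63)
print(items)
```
[2, 5, 7, 4, 63]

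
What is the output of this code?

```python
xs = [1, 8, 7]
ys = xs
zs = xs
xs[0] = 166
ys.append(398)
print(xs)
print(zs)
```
[166, 8, 7, 398]
[166, 8, 7, 398]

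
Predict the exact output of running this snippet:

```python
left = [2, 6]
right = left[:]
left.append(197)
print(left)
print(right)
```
[2, 6, 197]
[2, 6]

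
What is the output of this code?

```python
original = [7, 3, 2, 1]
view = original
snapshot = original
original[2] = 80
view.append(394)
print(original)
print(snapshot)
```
[7, 3, 80, 1, 394]
[7, 3, 80, 1, 394]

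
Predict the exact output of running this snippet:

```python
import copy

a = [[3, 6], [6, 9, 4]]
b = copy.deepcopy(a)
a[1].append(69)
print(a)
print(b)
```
[[3, 6], [6, 9, 4, 69]]
[[3, 6], [6, 9, 4]]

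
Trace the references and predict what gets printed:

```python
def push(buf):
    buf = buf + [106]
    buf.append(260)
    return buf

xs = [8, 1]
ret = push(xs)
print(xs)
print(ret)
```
[8, 1]
[8, 1, 106, 260]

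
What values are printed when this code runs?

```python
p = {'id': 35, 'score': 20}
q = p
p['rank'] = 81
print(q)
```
{'id': 35, 'score': 20, 'rank': 81}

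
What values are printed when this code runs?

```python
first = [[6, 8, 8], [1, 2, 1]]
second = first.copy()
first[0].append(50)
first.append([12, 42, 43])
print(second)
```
[[6, 8, 8, 50], [1, 2, 1]]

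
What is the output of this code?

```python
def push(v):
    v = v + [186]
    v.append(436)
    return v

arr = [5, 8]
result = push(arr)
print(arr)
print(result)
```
[5, 8]
[5, 8, 186, 436]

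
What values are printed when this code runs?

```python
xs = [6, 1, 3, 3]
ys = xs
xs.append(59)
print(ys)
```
[6, 1, 3, 3, 59]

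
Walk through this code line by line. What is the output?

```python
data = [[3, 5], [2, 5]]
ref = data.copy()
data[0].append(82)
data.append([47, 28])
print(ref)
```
[[3, 5, 82], [2, 5]]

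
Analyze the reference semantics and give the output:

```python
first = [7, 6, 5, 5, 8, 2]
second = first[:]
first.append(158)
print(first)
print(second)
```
[7, 6, 5, 5, 8, 2, 158]
[7, 6, 5, 5, 8, 2]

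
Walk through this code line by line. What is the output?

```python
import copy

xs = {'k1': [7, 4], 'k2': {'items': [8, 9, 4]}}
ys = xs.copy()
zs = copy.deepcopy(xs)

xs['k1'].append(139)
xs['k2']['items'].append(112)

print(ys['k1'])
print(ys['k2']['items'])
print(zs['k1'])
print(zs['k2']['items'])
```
[7, 4, 139]
[8, 9, 4, 112]
[7, 4]
[8, 9, 4]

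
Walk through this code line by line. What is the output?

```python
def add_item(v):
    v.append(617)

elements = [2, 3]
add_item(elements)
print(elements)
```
[2, 3, 617]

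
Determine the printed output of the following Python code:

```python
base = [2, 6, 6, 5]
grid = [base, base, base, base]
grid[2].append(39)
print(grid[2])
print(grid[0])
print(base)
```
[2, 6, 6, 5, 39]
[2, 6, 6, 5, 39]
[2, 6, 6, 5, 39]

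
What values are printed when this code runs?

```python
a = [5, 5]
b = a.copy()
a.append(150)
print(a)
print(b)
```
[5, 5, 150]
[5, 5]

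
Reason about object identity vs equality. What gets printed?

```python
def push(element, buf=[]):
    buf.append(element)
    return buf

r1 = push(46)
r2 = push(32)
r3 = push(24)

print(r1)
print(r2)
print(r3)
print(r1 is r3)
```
[46, 32, 24]
[46, 32, 24]
[46, 32, 24]
True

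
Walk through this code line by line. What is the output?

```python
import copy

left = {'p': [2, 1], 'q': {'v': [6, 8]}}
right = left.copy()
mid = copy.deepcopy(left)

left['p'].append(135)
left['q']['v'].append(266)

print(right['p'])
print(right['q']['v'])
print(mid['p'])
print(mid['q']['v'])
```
[2, 1, 135]
[6, 8, 266]
[2, 1]
[6, 8]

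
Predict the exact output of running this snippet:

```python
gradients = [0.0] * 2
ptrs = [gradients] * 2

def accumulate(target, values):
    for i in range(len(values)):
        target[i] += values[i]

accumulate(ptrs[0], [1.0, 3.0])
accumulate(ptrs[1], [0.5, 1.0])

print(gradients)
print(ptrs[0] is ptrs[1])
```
[1.5, 4.0]
True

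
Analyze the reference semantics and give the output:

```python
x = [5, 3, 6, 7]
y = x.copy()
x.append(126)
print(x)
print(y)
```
[5, 3, 6, 7, 126]
[5, 3, 6, 7]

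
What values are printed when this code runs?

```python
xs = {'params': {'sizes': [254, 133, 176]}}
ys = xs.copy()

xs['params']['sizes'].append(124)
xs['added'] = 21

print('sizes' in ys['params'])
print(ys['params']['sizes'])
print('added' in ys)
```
True
[254, 133, 176, 124]
False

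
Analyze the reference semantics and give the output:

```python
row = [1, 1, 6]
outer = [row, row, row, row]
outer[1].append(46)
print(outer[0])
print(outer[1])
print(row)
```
[1, 1, 6, 46]
[1, 1, 6, 46]
[1, 1, 6, 46]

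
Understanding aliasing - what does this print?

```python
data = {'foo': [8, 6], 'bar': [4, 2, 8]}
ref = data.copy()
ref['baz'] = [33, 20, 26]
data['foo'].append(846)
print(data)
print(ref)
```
{'foo': [8, 6, 846], 'bar': [4, 2, 8]}
{'foo': [8, 6, 846], 'bar': [4, 2, 8], 'baz': [33, 20, 26]}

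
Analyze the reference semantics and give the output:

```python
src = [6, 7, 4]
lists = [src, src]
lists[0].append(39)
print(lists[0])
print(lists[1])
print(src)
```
[6, 7, 4, 39]
[6, 7, 4, 39]
[6, 7, 4, 39]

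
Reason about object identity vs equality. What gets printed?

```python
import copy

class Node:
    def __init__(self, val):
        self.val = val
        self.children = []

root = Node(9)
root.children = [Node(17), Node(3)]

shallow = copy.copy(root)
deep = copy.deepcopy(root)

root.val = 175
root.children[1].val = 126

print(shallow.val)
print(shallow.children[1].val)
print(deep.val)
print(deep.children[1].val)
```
9
126
9
3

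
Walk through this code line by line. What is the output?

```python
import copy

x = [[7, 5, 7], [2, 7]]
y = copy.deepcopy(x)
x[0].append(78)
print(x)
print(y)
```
[[7, 5, 7, 78], [2, 7]]
[[7, 5, 7], [2, 7]]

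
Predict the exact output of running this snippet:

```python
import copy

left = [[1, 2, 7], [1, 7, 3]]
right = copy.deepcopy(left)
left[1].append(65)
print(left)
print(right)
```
[[1, 2, 7], [1, 7, 3, 65]]
[[1, 2, 7], [1, 7, 3]]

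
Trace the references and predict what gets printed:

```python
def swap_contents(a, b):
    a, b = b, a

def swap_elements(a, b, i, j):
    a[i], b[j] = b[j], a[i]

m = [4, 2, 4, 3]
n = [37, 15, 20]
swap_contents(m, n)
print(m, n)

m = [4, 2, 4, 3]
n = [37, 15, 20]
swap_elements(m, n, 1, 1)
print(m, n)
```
[4, 2, 4, 3] [37, 15, 20]
[4, 15, 4, 3] [37, 2, 20]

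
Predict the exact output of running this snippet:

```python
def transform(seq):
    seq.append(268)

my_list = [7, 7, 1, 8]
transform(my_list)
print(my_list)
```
[7, 7, 1, 8, 268]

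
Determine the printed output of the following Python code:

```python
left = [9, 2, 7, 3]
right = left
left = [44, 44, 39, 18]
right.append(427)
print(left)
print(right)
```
[44, 44, 39, 18]
[9, 2, 7, 3, 427]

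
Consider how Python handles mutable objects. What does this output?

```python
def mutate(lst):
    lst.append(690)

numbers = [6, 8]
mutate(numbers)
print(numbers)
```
[6, 8, 690]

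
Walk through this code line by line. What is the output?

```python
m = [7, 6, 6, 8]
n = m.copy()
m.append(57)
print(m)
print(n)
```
[7, 6, 6, 8, 57]
[7, 6, 6, 8]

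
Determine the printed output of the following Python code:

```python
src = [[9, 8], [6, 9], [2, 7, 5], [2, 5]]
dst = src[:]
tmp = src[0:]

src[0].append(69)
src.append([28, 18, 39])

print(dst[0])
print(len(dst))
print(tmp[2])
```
[9, 8, 69]
4
[2, 7, 5]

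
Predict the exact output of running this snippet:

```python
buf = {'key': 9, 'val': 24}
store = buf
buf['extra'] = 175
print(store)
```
{'key': 9, 'val': 24, 'extra': 175}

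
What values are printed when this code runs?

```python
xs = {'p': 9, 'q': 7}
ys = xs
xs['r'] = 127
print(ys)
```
{'p': 9, 'q': 7, 'r': 127}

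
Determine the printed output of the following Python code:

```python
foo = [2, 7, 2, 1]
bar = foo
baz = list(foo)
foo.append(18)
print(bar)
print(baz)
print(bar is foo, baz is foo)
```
[2, 7, 2, 1, 18]
[2, 7, 2, 1]
True False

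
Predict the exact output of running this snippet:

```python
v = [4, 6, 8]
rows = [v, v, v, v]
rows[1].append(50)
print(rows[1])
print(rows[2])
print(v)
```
[4, 6, 8, 50]
[4, 6, 8, 50]
[4, 6, 8, 50]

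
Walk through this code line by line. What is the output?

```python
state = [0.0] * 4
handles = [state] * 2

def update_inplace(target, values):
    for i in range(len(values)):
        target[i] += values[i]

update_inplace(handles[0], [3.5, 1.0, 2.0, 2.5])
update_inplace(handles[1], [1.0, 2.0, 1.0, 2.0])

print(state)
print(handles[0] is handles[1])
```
[4.5, 3.0, 3.0, 4.5]
True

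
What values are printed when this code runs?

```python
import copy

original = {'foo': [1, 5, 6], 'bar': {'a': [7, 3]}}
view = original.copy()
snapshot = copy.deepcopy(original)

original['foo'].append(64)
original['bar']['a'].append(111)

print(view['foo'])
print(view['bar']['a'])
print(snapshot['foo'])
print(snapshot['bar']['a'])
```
[1, 5, 6, 64]
[7, 3, 111]
[1, 5, 6]
[7, 3]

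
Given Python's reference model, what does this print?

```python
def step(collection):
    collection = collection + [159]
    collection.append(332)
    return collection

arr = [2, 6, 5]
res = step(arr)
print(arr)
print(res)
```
[2, 6, 5]
[2, 6, 5, 159, 332]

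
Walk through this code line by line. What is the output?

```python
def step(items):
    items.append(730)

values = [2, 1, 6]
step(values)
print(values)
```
[2, 1, 6, 730]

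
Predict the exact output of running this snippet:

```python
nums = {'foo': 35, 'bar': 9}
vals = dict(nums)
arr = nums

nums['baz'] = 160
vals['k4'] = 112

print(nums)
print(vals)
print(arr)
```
{'foo': 35, 'bar': 9, 'baz': 160}
{'foo': 35, 'bar': 9, 'k4': 112}
{'foo': 35, 'bar': 9, 'baz': 160}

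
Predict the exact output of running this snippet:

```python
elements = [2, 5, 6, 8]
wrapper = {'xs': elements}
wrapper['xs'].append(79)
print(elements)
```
[2, 5, 6, 8, 79]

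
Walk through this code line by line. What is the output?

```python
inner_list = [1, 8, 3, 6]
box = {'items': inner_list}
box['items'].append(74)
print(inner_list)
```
[1, 8, 3, 6, 74]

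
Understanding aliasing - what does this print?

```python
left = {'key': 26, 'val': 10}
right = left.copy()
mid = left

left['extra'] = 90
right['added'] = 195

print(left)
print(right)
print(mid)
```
{'key': 26, 'val': 10, 'extra': 90}
{'key': 26, 'val': 10, 'added': 195}
{'key': 26, 'val': 10, 'extra': 90}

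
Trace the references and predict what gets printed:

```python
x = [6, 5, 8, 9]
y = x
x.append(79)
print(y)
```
[6, 5, 8, 9, 79]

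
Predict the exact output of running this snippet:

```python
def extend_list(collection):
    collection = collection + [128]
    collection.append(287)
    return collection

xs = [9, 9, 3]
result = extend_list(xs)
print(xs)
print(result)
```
[9, 9, 3]
[9, 9, 3, 128, 287]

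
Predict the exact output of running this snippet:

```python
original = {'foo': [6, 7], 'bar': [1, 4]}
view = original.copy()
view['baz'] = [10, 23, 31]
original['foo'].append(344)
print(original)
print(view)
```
{'foo': [6, 7, 344], 'bar': [1, 4]}
{'foo': [6, 7, 344], 'bar': [1, 4], 'baz': [10, 23, 31]}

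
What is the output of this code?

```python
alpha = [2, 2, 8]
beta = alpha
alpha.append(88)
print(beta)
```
[2, 2, 8, 88]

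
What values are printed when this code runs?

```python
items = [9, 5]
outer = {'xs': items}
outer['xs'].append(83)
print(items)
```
[9, 5, 83]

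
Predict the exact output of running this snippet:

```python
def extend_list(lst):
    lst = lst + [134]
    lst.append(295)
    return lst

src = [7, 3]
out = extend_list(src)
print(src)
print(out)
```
[7, 3]
[7, 3, 134, 295]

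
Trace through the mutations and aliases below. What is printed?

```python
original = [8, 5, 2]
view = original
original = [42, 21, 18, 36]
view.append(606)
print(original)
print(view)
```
[42, 21, 18, 36]
[8, 5, 2, 606]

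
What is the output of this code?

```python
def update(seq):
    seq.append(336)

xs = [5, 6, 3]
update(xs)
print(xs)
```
[5, 6, 3, 336]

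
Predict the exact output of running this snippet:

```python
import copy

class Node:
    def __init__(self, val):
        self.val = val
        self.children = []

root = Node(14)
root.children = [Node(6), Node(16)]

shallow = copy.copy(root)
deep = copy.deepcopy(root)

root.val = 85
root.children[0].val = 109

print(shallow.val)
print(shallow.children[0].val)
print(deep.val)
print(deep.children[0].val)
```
14
109
14
6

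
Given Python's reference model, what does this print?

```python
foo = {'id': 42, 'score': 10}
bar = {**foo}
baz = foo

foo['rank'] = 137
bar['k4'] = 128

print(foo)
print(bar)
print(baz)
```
{'id': 42, 'score': 10, 'rank': 137}
{'id': 42, 'score': 10, 'k4': 128}
{'id': 42, 'score': 10, 'rank': 137}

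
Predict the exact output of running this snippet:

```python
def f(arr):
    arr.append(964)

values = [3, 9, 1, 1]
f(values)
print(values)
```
[3, 9, 1, 1, 964]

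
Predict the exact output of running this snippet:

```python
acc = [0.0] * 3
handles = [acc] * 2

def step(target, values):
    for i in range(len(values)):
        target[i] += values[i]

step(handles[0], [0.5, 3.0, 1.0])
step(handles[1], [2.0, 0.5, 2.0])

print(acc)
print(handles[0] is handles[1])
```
[2.5, 3.5, 3.0]
True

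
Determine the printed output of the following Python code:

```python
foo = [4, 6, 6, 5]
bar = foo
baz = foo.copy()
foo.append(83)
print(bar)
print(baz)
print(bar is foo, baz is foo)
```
[4, 6, 6, 5, 83]
[4, 6, 6, 5]
True False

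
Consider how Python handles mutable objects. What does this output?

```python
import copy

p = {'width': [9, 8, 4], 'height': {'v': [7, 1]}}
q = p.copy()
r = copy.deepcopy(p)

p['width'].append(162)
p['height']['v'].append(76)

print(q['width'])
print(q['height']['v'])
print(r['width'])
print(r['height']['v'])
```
[9, 8, 4, 162]
[7, 1, 76]
[9, 8, 4]
[7, 1]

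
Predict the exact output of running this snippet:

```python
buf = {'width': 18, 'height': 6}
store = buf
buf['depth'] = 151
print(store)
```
{'width': 18, 'height': 6, 'depth': 151}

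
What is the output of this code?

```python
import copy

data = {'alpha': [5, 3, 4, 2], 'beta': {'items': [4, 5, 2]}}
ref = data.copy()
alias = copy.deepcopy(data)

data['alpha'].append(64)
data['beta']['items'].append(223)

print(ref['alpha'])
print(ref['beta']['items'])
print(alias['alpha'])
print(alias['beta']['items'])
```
[5, 3, 4, 2, 64]
[4, 5, 2, 223]
[5, 3, 4, 2]
[4, 5, 2]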